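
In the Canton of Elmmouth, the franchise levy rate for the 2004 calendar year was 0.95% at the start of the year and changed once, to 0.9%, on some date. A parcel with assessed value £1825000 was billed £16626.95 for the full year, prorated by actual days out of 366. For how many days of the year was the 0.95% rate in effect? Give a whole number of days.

81 days

Let d = days at the first rate; then 366 − d days at the second rate.
£1825000 × [0.95%·d + 0.9%·(366−d)] / 366 = £16626.95
Solving gives d = 81, so the new rate took effect on 22 March 2004.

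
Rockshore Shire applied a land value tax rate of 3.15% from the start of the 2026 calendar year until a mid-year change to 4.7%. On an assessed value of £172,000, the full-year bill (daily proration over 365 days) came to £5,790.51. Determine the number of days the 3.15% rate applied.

314 days

Let d = days at the first rate; then 365 − d days at the second rate.
£172,000 × [3.15%·d + 4.7%·(365−d)] / 365 = £5,790.51
Solving gives d = 314, so the new rate took effect on 11 November 2026.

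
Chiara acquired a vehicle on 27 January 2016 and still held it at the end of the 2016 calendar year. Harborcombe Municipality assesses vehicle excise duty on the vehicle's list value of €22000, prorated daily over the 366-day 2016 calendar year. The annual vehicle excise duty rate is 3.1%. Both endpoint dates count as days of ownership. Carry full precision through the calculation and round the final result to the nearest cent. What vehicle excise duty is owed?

€633.55

Days held (27 January – 31 December 2016): 340 out of 366
Tax = €22000 × 3.1% × 340/366 = €633.5519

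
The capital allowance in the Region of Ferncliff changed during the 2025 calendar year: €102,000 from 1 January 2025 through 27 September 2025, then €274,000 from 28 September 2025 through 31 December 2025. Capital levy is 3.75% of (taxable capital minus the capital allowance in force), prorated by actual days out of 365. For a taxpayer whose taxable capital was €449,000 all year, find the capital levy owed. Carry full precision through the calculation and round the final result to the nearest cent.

1 January – 27 September 2025: 270 days, exemption €102,000 → (€449,000 − €102,000) × 3.75% × 270/365 = €9,625.6849
28 September – 31 December 2025: 95 days, exemption €274,000 → (€449,000 − €274,000) × 3.75% × 95/365 = €1,708.0479
Total = €11,333.7329

€11,333.73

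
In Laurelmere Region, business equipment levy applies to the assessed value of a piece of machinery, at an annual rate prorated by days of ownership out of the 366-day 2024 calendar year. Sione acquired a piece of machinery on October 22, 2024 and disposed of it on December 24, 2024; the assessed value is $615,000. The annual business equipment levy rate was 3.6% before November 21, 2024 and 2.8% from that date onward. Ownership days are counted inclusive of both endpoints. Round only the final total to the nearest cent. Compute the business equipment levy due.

$3,414.43

October 22 – November 20, 2024: 30 days at 3.6% → $615,000 × 3.6% × 30/366 = $1,814.7541
November 21 – December 24, 2024: 34 days at 2.8% → $615,000 × 2.8% × 34/366 = $1,599.6721
Total = $3,414.4262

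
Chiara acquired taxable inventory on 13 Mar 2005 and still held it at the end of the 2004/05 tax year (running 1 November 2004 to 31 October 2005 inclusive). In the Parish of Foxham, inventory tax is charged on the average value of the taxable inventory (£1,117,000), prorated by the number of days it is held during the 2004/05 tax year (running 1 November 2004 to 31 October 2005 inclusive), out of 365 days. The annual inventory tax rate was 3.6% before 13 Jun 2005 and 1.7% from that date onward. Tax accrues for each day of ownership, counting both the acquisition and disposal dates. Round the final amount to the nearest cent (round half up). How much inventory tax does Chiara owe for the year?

13 Mar – 12 Jun 2005: 92 days at 3.6% → £1,117,000 × 3.6% × 92/365 = £10,135.6274
13 Jun – 31 Oct 2005: 141 days at 1.7% → £1,117,000 × 1.7% × 141/365 = £7,335.4767
Total = £17,471.1041

£17,471.10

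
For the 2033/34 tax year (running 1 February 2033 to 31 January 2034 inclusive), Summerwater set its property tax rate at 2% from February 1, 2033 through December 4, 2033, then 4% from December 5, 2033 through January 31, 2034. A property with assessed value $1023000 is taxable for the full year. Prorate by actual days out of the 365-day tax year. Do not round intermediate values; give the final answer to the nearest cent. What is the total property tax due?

February 1 – December 4, 2033: 307 days at 2% → $1023000 × 2% × 307/365 = $17208.8219
December 5, 2033 – January 31, 2034: 58 days at 4% → $1023000 × 4% × 58/365 = $6502.3562
Total = $23711.1781

$23711.18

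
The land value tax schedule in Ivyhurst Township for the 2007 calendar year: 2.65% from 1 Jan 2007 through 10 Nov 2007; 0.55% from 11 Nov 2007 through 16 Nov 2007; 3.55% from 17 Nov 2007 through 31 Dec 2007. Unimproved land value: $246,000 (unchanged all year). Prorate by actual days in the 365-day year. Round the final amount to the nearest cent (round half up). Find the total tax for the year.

1 Jan – 10 Nov 2007: 314 days at 2.65% → $246,000 × 2.65% × 314/365 = $5,608.1260
11 Nov – 16 Nov 2007: 6 days at 0.55% → $246,000 × 0.55% × 6/365 = $22.2411
17 Nov – 31 Dec 2007: 45 days at 3.55% → $246,000 × 3.55% × 45/365 = $1,076.6712
Total = $6,707.0384

$6,707.04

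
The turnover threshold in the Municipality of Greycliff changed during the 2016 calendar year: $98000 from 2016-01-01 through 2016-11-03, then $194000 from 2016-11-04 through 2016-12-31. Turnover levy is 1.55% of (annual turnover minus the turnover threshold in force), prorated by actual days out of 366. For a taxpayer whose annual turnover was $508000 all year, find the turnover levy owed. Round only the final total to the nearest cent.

$6119.20

2016-01-01 to 2016-11-03: 308 days, exemption $98000 → ($508000 − $98000) × 1.55% × 308/366 = $5347.9235
2016-11-04 to 2016-12-31: 58 days, exemption $194000 → ($508000 − $194000) × 1.55% × 58/366 = $771.2732
Total = $6119.1967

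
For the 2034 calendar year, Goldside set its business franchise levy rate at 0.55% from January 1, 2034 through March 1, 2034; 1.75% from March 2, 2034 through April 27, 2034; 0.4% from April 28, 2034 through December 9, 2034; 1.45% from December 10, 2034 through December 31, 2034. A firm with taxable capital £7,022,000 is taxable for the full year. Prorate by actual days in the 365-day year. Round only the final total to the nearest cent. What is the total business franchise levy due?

January 1 – March 1, 2034: 60 days at 0.55% → £7,022,000 × 0.55% × 60/365 = £6,348.6575
March 2 – April 27, 2034: 57 days at 1.75% → £7,022,000 × 1.75% × 57/365 = £19,190.2603
April 28 – December 9, 2034: 226 days at 0.4% → £7,022,000 × 0.4% × 226/365 = £17,391.4740
December 10 – December 31, 2034: 22 days at 1.45% → £7,022,000 × 1.45% × 22/365 = £6,137.0356
Total = £49,067.4274

£49,067.43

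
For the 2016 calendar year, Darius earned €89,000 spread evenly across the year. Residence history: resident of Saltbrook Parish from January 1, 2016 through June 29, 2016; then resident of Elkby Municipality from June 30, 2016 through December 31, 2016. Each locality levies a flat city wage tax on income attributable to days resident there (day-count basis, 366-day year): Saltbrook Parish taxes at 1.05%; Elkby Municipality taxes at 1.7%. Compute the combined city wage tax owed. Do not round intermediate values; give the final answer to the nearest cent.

€1,226.91

Saltbrook Parish, January 1 – June 29, 2016: 181 days → €89,000 × 1.05% × 181/366 = €462.1434
Elkby Municipality, June 30 – December 31, 2016: 185 days → €89,000 × 1.7% × 185/366 = €764.7678
Total = €1,226.9112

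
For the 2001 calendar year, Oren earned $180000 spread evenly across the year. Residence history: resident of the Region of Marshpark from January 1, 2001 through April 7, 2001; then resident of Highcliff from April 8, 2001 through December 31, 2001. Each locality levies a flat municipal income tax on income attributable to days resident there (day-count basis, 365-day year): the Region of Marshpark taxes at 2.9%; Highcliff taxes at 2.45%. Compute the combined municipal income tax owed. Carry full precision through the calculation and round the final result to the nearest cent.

The Region of Marshpark, January 1 – April 7, 2001: 97 days → $180000 × 2.9% × 97/365 = $1387.2329
Highcliff, April 8 – December 31, 2001: 268 days → $180000 × 2.45% × 268/365 = $3238.0274
Total = $4625.2603

$4625.26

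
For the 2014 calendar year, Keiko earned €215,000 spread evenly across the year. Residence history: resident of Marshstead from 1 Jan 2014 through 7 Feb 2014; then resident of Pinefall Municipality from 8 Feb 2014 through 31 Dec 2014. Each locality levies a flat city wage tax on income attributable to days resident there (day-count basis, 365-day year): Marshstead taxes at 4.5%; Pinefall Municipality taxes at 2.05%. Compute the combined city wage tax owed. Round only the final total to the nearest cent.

€4,955.90

Marshstead, 1 Jan – 7 Feb 2014: 38 days → €215,000 × 4.5% × 38/365 = €1,007.2603
Pinefall Municipality, 8 Feb – 31 Dec 2014: 327 days → €215,000 × 2.05% × 327/365 = €3,948.6370
Total = €4,955.8973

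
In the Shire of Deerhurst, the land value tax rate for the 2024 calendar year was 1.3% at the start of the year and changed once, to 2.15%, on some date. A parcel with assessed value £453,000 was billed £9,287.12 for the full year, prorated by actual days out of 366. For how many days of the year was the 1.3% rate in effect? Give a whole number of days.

Let d = days at the first rate; then 366 − d days at the second rate.
£453,000 × [1.3%·d + 2.15%·(366−d)] / 366 = £9,287.12
Solving gives d = 43, so the new rate took effect on 13 Feb 2024.

43 days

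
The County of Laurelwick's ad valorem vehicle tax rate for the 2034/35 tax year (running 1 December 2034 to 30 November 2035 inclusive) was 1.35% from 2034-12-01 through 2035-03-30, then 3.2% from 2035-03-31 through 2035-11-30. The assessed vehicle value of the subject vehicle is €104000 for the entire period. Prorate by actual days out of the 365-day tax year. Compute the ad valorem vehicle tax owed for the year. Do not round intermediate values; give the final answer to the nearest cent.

2034-12-01 to 2035-03-30: 120 days at 1.35% → €104000 × 1.35% × 120/365 = €461.5890
2035-03-31 to 2035-11-30: 245 days at 3.2% → €104000 × 3.2% × 245/365 = €2233.8630
Total = €2695.4521

€2695.45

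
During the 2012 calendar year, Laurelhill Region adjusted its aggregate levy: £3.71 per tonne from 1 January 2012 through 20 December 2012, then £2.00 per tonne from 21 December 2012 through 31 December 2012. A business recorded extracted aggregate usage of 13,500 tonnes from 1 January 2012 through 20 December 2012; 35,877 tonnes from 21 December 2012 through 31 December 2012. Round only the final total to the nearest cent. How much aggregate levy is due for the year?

1 January – 20 December 2012: 13,500 tonnes at £3.71/tonne → £50,085.00
21 December – 31 December 2012: 35,877 tonnes at £2.00/tonne → £71,754.00

£121,839.00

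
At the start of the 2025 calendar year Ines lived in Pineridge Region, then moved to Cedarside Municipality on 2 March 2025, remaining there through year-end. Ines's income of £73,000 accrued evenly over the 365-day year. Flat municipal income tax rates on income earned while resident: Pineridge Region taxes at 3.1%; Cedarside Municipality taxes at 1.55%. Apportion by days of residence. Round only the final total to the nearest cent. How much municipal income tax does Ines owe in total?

£1,317.50

Pineridge Region, 1 January – 1 March 2025: 60 days → £73,000 × 3.1% × 60/365 = £372.0000
Cedarside Municipality, 2 March – 31 December 2025: 305 days → £73,000 × 1.55% × 305/365 = £945.5000
Total = £1,317.5000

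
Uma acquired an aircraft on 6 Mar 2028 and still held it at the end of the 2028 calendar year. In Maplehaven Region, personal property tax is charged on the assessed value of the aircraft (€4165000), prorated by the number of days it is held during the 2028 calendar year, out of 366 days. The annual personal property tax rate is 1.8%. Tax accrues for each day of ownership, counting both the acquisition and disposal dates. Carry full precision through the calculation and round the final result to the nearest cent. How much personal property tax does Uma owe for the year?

€61655.66

Days held (6 Mar – 31 Dec 2028): 301 out of 366
Tax = €4165000 × 1.8% × 301/366 = €61655.6557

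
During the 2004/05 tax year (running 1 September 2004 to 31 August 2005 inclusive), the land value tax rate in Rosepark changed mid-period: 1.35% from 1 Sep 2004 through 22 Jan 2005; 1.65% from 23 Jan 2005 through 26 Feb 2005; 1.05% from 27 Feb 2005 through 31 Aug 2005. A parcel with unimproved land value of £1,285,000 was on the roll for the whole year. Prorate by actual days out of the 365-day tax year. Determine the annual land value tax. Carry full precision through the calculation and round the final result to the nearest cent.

£15,752.69

1 Sep 2004 – 22 Jan 2005: 144 days at 1.35% → £1,285,000 × 1.35% × 144/365 = £6,843.9452
23 Jan – 26 Feb 2005: 35 days at 1.65% → £1,285,000 × 1.65% × 35/365 = £2,033.1164
27 Feb – 31 Aug 2005: 186 days at 1.05% → £1,285,000 × 1.05% × 186/365 = £6,875.6301
Total = £15,752.6918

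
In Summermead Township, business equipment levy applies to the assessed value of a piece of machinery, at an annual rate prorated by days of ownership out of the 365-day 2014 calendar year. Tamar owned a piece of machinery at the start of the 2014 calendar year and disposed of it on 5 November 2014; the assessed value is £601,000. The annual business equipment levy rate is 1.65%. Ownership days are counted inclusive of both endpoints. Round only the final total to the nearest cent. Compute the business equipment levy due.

£8,395.06

Days held (1 January – 5 November 2014): 309 out of 365
Tax = £601,000 × 1.65% × 309/365 = £8,395.0644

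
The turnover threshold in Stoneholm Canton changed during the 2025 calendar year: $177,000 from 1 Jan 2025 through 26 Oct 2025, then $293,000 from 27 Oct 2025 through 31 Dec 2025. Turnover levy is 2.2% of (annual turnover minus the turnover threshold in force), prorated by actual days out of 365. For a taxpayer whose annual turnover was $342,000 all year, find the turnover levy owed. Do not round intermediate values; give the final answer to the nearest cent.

1 Jan – 26 Oct 2025: 299 days, exemption $177,000 → ($342,000 − $177,000) × 2.2% × 299/365 = $2,973.6164
27 Oct – 31 Dec 2025: 66 days, exemption $293,000 → ($342,000 − $293,000) × 2.2% × 66/365 = $194.9260
Total = $3,168.5425

$3,168.54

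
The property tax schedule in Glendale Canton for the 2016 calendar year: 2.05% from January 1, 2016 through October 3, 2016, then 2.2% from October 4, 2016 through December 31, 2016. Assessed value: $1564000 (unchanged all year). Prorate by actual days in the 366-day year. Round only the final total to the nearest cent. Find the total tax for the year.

$32632.48

January 1 – October 3, 2016: 277 days at 2.05% → $1564000 × 2.05% × 277/366 = $24265.5027
October 4 – December 31, 2016: 89 days at 2.2% → $1564000 × 2.2% × 89/366 = $8366.9727
Total = $32632.4754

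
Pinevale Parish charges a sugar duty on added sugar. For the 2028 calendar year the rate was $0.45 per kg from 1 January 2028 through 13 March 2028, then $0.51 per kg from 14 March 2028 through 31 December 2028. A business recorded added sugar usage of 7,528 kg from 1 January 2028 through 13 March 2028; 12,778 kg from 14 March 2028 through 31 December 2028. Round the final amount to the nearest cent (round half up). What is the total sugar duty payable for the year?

$9904.38

1 January – 13 March 2028: 7,528 kg at $0.45/kg → $3387.60
14 March – 31 December 2028: 12,778 kg at $0.51/kg → $6516.78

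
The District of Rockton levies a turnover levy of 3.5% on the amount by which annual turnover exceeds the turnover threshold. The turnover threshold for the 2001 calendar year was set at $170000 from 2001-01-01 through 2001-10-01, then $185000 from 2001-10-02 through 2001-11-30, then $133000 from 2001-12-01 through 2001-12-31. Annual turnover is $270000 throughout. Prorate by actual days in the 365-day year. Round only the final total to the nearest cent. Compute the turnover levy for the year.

2001-01-01 to 2001-10-01: 274 days, exemption $170000 → ($270000 − $170000) × 3.5% × 274/365 = $2627.3973
2001-10-02 to 2001-11-30: 60 days, exemption $185000 → ($270000 − $185000) × 3.5% × 60/365 = $489.0411
2001-12-01 to 2001-12-31: 31 days, exemption $133000 → ($270000 − $133000) × 3.5% × 31/365 = $407.2466
Total = $3523.6849

$3523.68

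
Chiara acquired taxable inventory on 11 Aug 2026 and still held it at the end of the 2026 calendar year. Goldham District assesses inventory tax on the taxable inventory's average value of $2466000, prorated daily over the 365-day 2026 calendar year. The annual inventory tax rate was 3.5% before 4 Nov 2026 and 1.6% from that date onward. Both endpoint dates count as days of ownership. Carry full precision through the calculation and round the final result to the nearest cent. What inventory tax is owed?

$26369.31

11 Aug – 3 Nov 2026: 85 days at 3.5% → $2466000 × 3.5% × 85/365 = $20099.5890
4 Nov – 31 Dec 2026: 58 days at 1.6% → $2466000 × 1.6% × 58/365 = $6269.7205
Total = $26369.3096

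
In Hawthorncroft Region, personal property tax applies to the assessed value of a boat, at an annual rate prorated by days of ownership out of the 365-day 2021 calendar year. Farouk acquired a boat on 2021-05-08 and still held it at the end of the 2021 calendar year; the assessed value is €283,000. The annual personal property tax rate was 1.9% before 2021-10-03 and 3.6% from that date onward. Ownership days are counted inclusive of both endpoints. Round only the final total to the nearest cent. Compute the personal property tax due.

€4,692.37

2021-05-08 to 2021-10-02: 148 days at 1.9% → €283,000 × 1.9% × 148/365 = €2,180.2630
2021-10-03 to 2021-12-31: 90 days at 3.6% → €283,000 × 3.6% × 90/365 = €2,512.1096
Total = €4,692.3726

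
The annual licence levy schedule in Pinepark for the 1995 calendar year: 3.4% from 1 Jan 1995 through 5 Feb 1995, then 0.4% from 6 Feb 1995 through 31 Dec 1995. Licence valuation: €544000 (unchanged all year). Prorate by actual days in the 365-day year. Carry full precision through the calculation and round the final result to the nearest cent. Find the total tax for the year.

€3785.64

1 Jan – 5 Feb 1995: 36 days at 3.4% → €544000 × 3.4% × 36/365 = €1824.2630
6 Feb – 31 Dec 1995: 329 days at 0.4% → €544000 × 0.4% × 329/365 = €1961.3808
Total = €3785.6438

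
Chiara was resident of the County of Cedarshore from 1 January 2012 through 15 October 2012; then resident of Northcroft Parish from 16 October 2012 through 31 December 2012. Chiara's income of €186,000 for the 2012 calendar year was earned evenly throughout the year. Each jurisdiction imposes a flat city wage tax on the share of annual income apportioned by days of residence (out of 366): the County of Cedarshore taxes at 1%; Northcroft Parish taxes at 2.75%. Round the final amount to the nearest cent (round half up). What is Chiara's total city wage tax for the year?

€2,544.80

The County of Cedarshore, 1 January – 15 October 2012: 289 days → €186,000 × 1% × 289/366 = €1,468.6885
Northcroft Parish, 16 October – 31 December 2012: 77 days → €186,000 × 2.75% × 77/366 = €1,076.1066
Total = €2,544.7951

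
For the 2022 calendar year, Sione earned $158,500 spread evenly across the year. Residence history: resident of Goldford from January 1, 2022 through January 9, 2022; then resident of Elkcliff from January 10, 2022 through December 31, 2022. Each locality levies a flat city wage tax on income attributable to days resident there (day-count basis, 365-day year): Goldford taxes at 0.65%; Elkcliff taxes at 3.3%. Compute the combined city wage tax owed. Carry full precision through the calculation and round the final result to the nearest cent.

$5,126.93

Goldford, January 1 – January 9, 2022: 9 days → $158,500 × 0.65% × 9/365 = $25.4034
Elkcliff, January 10 – December 31, 2022: 356 days → $158,500 × 3.3% × 356/365 = $5,101.5288
Total = $5,126.9322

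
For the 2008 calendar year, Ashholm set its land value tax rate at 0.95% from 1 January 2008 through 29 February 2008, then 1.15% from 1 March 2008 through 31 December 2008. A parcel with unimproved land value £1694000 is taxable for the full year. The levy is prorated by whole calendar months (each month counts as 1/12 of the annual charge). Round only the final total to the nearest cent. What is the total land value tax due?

1 January – 29 February 2008: 2 months at 0.95% → £1694000 × 0.95% × 2/12 = £2682.1667
1 March – 31 December 2008: 10 months at 1.15% → £1694000 × 1.15% × 10/12 = £16234.1667
Total = £18916.3333

£18916.33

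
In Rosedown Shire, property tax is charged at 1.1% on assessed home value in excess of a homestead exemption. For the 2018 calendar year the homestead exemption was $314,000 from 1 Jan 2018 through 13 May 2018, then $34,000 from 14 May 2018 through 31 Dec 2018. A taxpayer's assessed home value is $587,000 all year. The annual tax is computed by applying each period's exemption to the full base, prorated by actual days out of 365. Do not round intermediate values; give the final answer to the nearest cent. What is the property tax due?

$4,960.70

1 Jan – 13 May 2018: 133 days, exemption $314,000 → ($587,000 − $314,000) × 1.1% × 133/365 = $1,094.2438
14 May – 31 Dec 2018: 232 days, exemption $34,000 → ($587,000 − $34,000) × 1.1% × 232/365 = $3,866.4548
Total = $4,960.6986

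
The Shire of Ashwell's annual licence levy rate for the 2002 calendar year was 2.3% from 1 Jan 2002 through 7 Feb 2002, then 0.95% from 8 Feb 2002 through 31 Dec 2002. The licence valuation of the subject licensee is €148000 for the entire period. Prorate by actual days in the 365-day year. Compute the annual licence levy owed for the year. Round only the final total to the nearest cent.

1 Jan – 7 Feb 2002: 38 days at 2.3% → €148000 × 2.3% × 38/365 = €354.3890
8 Feb – 31 Dec 2002: 327 days at 0.95% → €148000 × 0.95% × 327/365 = €1259.6219
Total = €1614.0110

€1614.01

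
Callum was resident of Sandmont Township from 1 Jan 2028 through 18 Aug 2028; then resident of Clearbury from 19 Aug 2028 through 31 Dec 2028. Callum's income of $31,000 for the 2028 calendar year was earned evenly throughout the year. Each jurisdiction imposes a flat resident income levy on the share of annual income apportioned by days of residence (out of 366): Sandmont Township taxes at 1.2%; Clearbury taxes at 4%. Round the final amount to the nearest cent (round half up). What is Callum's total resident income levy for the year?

$692.16

Sandmont Township, 1 Jan – 18 Aug 2028: 231 days → $31,000 × 1.2% × 231/366 = $234.7869
Clearbury, 19 Aug – 31 Dec 2028: 135 days → $31,000 × 4% × 135/366 = $457.3770
Total = $692.1639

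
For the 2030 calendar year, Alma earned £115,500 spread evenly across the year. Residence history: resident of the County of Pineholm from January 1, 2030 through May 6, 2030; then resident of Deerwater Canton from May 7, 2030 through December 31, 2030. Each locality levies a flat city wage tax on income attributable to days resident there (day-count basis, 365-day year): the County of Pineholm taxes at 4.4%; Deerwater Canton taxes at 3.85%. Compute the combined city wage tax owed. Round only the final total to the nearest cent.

£4,666.04

The County of Pineholm, January 1 – May 6, 2030: 126 days → £115,500 × 4.4% × 126/365 = £1,754.3342
Deerwater Canton, May 7 – December 31, 2030: 239 days → £115,500 × 3.85% × 239/365 = £2,911.7075
Total = £4,666.0418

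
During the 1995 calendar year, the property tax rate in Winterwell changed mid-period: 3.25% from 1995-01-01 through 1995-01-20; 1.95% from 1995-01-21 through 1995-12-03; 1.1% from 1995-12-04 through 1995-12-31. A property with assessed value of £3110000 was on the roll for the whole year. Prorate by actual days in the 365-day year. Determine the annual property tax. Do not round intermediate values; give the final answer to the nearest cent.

1995-01-01 to 1995-01-20: 20 days at 3.25% → £3110000 × 3.25% × 20/365 = £5538.3562
1995-01-21 to 1995-12-03: 317 days at 1.95% → £3110000 × 1.95% × 317/365 = £52669.7671
1995-12-04 to 1995-12-31: 28 days at 1.1% → £3110000 × 1.1% × 28/365 = £2624.3288
Total = £60832.4521

£60832.45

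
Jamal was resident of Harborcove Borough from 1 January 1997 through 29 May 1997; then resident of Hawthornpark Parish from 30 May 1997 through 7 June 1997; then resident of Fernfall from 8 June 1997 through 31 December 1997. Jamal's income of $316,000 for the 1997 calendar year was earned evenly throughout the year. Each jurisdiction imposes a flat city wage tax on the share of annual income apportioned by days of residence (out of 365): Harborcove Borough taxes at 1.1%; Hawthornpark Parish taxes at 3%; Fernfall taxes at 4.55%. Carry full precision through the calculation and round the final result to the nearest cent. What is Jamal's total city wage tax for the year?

Harborcove Borough, 1 January – 29 May 1997: 149 days → $316,000 × 1.1% × 149/365 = $1,418.9699
Hawthornpark Parish, 30 May – 7 June 1997: 9 days → $316,000 × 3% × 9/365 = $233.7534
Fernfall, 8 June – 31 December 1997: 207 days → $316,000 × 4.55% × 207/365 = $8,154.0986
Total = $9,806.8219

$9,806.82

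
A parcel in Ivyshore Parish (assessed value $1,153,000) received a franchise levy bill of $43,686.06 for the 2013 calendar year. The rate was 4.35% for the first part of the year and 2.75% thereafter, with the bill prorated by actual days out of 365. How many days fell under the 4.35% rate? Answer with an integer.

Let d = days at the first rate; then 365 − d days at the second rate.
$1,153,000 × [4.35%·d + 2.75%·(365−d)] / 365 = $43,686.06
Solving gives d = 237, so the new rate took effect on August 26, 2013.

237 days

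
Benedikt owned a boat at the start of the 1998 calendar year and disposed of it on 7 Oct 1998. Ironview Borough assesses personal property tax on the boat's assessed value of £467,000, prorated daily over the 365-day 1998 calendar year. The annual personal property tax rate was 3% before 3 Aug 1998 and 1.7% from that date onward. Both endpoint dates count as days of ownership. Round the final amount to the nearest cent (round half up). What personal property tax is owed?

£9,649.63

1 Jan – 2 Aug 1998: 214 days at 3% → £467,000 × 3% × 214/365 = £8,214.0822
3 Aug – 7 Oct 1998: 66 days at 1.7% → £467,000 × 1.7% × 66/365 = £1,435.5452
Total = £9,649.6274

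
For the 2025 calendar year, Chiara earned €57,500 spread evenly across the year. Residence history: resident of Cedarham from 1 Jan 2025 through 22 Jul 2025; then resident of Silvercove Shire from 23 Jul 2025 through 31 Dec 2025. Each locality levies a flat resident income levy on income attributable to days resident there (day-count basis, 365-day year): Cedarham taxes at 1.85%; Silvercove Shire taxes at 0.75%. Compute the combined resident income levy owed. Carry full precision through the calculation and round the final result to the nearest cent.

€783.02

Cedarham, 1 Jan – 22 Jul 2025: 203 days → €57,500 × 1.85% × 203/365 = €591.6199
Silvercove Shire, 23 Jul – 31 Dec 2025: 162 days → €57,500 × 0.75% × 162/365 = €191.4041
Total = €783.0240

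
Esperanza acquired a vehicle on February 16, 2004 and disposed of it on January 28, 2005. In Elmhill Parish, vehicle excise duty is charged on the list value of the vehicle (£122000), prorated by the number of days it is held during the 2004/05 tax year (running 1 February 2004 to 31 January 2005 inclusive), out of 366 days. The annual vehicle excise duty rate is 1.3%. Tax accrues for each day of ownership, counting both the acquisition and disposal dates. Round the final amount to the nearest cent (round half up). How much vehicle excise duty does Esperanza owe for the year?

£1508.00

Days held (February 16, 2004 – January 28, 2005): 348 out of 366
Tax = £122000 × 1.3% × 348/366 = £1508.0000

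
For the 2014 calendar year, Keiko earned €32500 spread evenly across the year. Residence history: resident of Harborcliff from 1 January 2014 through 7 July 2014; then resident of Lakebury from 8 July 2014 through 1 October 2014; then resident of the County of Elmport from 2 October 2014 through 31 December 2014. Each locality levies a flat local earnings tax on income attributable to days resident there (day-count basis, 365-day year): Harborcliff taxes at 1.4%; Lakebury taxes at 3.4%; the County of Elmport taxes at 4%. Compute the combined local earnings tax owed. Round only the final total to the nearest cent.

Harborcliff, 1 January – 7 July 2014: 188 days → €32500 × 1.4% × 188/365 = €234.3562
Lakebury, 8 July – 1 October 2014: 86 days → €32500 × 3.4% × 86/365 = €260.3562
The County of Elmport, 2 October – 31 December 2014: 91 days → €32500 × 4% × 91/365 = €324.1096
Total = €818.8219

€818.82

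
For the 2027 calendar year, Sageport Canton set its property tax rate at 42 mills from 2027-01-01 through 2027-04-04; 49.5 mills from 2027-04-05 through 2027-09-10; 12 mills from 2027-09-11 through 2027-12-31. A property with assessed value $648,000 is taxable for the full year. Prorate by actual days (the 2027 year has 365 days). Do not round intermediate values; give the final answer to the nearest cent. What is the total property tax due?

$23,367.95

2027-01-01 to 2027-04-04: 94 days at 42 mills → $648,000 × 4.2% × 94/365 = $7,009.0521
2027-04-05 to 2027-09-10: 159 days at 49.5 mills → $648,000 × 4.95% × 159/365 = $13,972.8329
2027-09-11 to 2027-12-31: 112 days at 12 mills → $648,000 × 1.2% × 112/365 = $2,386.0603
Total = $23,367.9452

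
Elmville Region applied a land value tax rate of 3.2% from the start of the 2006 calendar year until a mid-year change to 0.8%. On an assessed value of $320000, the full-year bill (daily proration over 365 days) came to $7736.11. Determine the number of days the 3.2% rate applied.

Let d = days at the first rate; then 365 − d days at the second rate.
$320000 × [3.2%·d + 0.8%·(365−d)] / 365 = $7736.11
Solving gives d = 246, so the new rate took effect on 4 September 2006.

246 days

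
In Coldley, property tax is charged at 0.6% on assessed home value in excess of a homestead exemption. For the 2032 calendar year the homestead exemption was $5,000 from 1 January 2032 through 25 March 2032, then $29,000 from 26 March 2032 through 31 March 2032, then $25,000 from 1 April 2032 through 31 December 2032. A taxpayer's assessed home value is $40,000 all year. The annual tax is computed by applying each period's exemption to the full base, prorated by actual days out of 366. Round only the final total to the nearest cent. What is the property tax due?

1 January – 25 March 2032: 85 days, exemption $5,000 → ($40,000 − $5,000) × 0.6% × 85/366 = $48.7705
26 March – 31 March 2032: 6 days, exemption $29,000 → ($40,000 − $29,000) × 0.6% × 6/366 = $1.0820
1 April – 31 December 2032: 275 days, exemption $25,000 → ($40,000 − $25,000) × 0.6% × 275/366 = $67.6230
Total = $117.4754

$117.48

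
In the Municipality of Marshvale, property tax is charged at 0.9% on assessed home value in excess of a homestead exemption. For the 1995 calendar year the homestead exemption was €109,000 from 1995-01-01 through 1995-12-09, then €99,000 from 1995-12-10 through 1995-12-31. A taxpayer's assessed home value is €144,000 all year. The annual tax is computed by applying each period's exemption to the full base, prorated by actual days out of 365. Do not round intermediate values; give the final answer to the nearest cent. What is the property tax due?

1995-01-01 to 1995-12-09: 343 days, exemption €109,000 → (€144,000 − €109,000) × 0.9% × 343/365 = €296.0137
1995-12-10 to 1995-12-31: 22 days, exemption €99,000 → (€144,000 − €99,000) × 0.9% × 22/365 = €24.4110
Total = €320.4247

€320.42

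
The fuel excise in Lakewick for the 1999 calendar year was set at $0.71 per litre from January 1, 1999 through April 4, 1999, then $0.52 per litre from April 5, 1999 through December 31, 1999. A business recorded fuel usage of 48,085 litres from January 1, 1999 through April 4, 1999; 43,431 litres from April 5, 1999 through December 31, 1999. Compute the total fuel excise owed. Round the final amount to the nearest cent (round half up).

January 1 – April 4, 1999: 48,085 litres at $0.71/litre → $34,140.35
April 5 – December 31, 1999: 43,431 litres at $0.52/litre → $22,584.12

$56,724.47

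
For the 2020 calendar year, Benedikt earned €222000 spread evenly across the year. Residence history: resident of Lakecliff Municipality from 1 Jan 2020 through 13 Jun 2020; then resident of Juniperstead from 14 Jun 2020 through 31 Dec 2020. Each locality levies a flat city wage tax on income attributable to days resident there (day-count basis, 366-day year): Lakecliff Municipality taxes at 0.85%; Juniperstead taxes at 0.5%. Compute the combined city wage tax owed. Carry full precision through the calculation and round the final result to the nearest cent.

€1460.29

Lakecliff Municipality, 1 Jan – 13 Jun 2020: 165 days → €222000 × 0.85% × 165/366 = €850.6967
Juniperstead, 14 Jun – 31 Dec 2020: 201 days → €222000 × 0.5% × 201/366 = €609.5902
Total = €1460.2869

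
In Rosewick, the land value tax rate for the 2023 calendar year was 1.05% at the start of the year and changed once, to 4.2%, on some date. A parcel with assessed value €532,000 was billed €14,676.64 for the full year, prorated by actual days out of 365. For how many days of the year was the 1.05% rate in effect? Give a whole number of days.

Let d = days at the first rate; then 365 − d days at the second rate.
€532,000 × [1.05%·d + 4.2%·(365−d)] / 365 = €14,676.64
Solving gives d = 167, so the new rate took effect on June 17, 2023.

167 days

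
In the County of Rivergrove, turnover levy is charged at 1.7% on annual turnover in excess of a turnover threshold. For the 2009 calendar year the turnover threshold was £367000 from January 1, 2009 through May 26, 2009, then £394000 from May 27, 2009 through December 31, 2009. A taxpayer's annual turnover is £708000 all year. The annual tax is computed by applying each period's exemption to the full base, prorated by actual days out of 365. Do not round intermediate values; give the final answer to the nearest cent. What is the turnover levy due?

£5521.60

January 1 – May 26, 2009: 146 days, exemption £367000 → (£708000 − £367000) × 1.7% × 146/365 = £2318.8000
May 27 – December 31, 2009: 219 days, exemption £394000 → (£708000 − £394000) × 1.7% × 219/365 = £3202.8000
Total = £5521.6000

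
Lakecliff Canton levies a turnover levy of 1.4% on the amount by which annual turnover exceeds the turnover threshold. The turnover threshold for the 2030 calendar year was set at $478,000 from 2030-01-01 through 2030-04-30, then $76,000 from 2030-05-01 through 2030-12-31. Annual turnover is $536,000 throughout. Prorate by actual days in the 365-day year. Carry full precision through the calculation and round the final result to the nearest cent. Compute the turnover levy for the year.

$4,589.70

2030-01-01 to 2030-04-30: 120 days, exemption $478,000 → ($536,000 − $478,000) × 1.4% × 120/365 = $266.9589
2030-05-01 to 2030-12-31: 245 days, exemption $76,000 → ($536,000 − $76,000) × 1.4% × 245/365 = $4,322.7397
Total = $4,589.6986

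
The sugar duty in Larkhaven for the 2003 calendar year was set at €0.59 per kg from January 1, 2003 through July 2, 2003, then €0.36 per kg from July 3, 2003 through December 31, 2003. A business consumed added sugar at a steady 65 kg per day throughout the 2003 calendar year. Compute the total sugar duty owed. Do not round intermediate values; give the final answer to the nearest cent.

January 1 – July 2, 2003: 183 days × 65 kg/day = 11,895 kg at €0.59/kg → €7,018.05
July 3 – December 31, 2003: 182 days × 65 kg/day = 11,830 kg at €0.36/kg → €4,258.80

€11,276.85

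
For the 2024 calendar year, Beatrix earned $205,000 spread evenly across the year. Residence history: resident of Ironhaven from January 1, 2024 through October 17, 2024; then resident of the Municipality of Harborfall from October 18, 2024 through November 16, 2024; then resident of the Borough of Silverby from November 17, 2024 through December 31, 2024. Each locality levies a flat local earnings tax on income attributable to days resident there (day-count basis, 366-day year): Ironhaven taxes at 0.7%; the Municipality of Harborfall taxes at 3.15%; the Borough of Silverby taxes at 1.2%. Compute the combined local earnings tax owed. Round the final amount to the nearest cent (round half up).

Ironhaven, January 1 – October 17, 2024: 291 days → $205,000 × 0.7% × 291/366 = $1,140.9426
The Municipality of Harborfall, October 18 – November 16, 2024: 30 days → $205,000 × 3.15% × 30/366 = $529.3033
The Borough of Silverby, November 17 – December 31, 2024: 45 days → $205,000 × 1.2% × 45/366 = $302.4590
Total = $1,972.7049

$1,972.70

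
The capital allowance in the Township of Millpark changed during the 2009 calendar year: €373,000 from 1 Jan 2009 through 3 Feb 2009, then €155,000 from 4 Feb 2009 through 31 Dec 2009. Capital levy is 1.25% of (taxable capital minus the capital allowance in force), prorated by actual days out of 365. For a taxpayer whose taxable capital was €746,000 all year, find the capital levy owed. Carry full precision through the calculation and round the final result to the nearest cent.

€7,133.66

1 Jan – 3 Feb 2009: 34 days, exemption €373,000 → (€746,000 − €373,000) × 1.25% × 34/365 = €434.3151
4 Feb – 31 Dec 2009: 331 days, exemption €155,000 → (€746,000 − €155,000) × 1.25% × 331/365 = €6,699.3493
Total = €7,133.6644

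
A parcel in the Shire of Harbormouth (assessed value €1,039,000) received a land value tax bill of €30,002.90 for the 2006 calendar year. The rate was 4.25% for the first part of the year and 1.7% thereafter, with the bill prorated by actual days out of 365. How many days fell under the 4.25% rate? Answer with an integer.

170 days

Let d = days at the first rate; then 365 − d days at the second rate.
€1,039,000 × [4.25%·d + 1.7%·(365−d)] / 365 = €30,002.90
Solving gives d = 170, so the new rate took effect on 20 June 2006.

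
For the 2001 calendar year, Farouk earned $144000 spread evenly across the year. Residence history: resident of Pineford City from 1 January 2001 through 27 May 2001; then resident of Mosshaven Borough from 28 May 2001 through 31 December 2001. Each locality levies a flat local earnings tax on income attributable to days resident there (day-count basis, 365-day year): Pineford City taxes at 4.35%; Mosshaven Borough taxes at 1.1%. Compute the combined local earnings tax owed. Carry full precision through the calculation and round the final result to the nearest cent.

Pineford City, 1 January – 27 May 2001: 147 days → $144000 × 4.35% × 147/365 = $2522.7616
Mosshaven Borough, 28 May – 31 December 2001: 218 days → $144000 × 1.1% × 218/365 = $946.0603
Total = $3468.8219

$3468.82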